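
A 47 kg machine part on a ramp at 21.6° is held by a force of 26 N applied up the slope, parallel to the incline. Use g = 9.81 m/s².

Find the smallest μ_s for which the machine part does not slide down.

N = m g cos θ = 428.7 N.
Friction must make up the shortfall along the incline: f = m g sin θ − P = 169.7 − 26 = 143.7 N.
At the threshold f = μ_s N, so μ_s,min = 143.7/428.7 = 0.335.

μ_s,min ≈ 0.335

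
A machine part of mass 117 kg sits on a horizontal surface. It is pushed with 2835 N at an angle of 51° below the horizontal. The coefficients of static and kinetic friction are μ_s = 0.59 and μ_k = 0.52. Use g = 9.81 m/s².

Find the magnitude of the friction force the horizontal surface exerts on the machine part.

N = m g + P sin α = 1148 + 2835×sin 51° = 3351 N.
For equilibrium, f = P cos α = 2835×cos 51° = 1784 N.
The static-friction limit is μ_s N = 1977 N.
Since 1784 N does not exceed the limit, the machine part stays at rest and f = 1780 N.

f ≈ 1780 N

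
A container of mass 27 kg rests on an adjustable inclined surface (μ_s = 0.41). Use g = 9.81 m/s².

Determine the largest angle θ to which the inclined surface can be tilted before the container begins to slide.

θ_max ≈ 22.3°

At the slip threshold, m g sin θ = μ_s · m g cos θ, so tan θ = μ_s.
θ_max = arctan(0.41) = 22.3°.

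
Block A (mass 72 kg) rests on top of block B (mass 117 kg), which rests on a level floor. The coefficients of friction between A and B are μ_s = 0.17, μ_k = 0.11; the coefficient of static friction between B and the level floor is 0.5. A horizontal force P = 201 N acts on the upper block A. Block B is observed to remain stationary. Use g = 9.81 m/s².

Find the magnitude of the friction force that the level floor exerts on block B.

f ≈ 77.7 N

Between the blocks, N₁ = m_A g = 706.3 N.
So the A–B interface can sustain at most μ_s N₁ = 120.1 N of static friction.
P = 201 N exceeds that limit, so A slips over B and the interface friction becomes kinetic: f₁ = μ_k N₁ = 0.11×706.3 = 77.7 N.
By Newton's third law B feels 77.7 N forward from A. With B stationary, the floor's static friction on B balances it: f₂ = 77.7 N (well within μ_s(m_A+m_B)g = 927 N).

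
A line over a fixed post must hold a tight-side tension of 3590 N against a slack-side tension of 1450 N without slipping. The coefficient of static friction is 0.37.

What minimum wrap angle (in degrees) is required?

T₂/T₁ = e^{μβ} → β = ln(T₂/T₁)/μ.
β = ln(3590/1450)/0.37 = 0.9066/0.37 = 2.45 rad.
In degrees: β = 2.45 × 180/π = 140°.

β_min ≈ 140°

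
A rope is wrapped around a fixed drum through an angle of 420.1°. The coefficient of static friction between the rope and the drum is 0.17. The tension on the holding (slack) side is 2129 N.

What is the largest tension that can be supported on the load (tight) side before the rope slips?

T_max ≈ 7400 N

At impending slip the capstan equation gives T₂/T₁ = e^{μβ} with β in radians.
β = 420.1° × π/180 = 7.332 rad.
e^{μβ} = e^{0.17×7.332} = 3.478.
T₂ = T₁ · e^{μβ} = 2129 × 3.478 = 7400 N.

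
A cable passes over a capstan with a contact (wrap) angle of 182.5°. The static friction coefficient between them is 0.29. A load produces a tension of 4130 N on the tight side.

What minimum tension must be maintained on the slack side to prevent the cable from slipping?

Capstan equation at impending slip: T_tight/T_slack = e^{μβ}.
β = 182.5° = 3.185 rad; e^{μβ} = e^{0.29×3.185} = 2.519.
T_slack = T_tight / e^{μβ} = 4130 / 2.519 = 1640 N.

T_min ≈ 1640 N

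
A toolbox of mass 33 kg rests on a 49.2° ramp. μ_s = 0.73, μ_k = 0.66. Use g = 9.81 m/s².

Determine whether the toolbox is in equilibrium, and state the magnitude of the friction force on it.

f ≈ 140 N

N = m g cos θ = 212 N.
Down-slope weight component: m g sin θ = 245 N.
μ_s N = 154 N.
245 > 154 N, so it slides; kinetic friction f = μ_k N = 0.66×212 = 140 N.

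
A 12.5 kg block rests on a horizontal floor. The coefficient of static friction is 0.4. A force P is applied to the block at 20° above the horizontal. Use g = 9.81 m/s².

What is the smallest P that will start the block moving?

P ≈ 45.6 N

N = m g − P sin α (the pull lifts the block).
At impending slip, P cos α = μ_s N = μ_s (m g − P sin α).
Solving: P (cos α + μ_s sin α) = μ_s m g → P = 0.4×123/(cos 20° + 0.4 sin 20°) = 49.1/1.077 = 45.6 N.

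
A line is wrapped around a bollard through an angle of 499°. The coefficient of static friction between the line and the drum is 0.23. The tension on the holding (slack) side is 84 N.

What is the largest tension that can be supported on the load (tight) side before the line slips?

At impending slip the capstan equation gives T₂/T₁ = e^{μβ} with β in radians.
β = 499° × π/180 = 8.709 rad.
e^{μβ} = e^{0.23×8.709} = 7.412.
T₂ = T₁ · e^{μβ} = 84 × 7.412 = 623 N.

T_max ≈ 623 N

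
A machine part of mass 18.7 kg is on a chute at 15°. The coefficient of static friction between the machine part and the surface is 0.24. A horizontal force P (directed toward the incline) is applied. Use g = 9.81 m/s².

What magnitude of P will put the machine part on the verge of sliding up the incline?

P ≈ 99.6 N

At impending motion up the slope, friction acts down-slope at its limit: f = μ_s N.
Perpendicular to the incline: N = m g cos θ + P sin θ.
Along the incline: P cos θ = m g sin θ + μ_s N = m g sin θ + μ_s (m g cos θ + P sin θ).
Solving, P (cos θ − μ_s sin θ) = m g (sin θ + μ_s cos θ), so P = 18.7×9.81×(sin 15° + 0.24 cos 15°)/(cos 15° − 0.24 sin 15°) = 183×0.4906/0.9038 = 99.6 N.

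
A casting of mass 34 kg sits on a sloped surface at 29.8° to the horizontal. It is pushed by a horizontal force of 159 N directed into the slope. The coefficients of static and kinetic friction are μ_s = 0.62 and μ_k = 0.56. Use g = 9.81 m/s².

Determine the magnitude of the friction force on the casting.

Resolve perpendicular to the incline: N = m g cos θ + P sin θ = 34×9.81×cos 29.8° + 159×sin 29.8° = 368.5 N.
Along the incline, the net driving force (taking up-slope positive) is P cos θ − m g sin θ = 138 − 165.8 = -27.79 N, so equilibrium requires friction f = 27.79 N (up-slope).
The limit of static friction is μ_s N = 228.4 N.
|f_req| = 27.79 ≤ 228.4 N → the casting is in equilibrium; friction equals the required value.

f ≈ 27.8 N (up the incline)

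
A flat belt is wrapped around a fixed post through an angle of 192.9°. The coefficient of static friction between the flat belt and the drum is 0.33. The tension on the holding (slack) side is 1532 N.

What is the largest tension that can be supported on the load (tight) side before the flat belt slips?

T_max ≈ 4650 N

At impending slip the capstan equation gives T₂/T₁ = e^{μβ} with β in radians.
β = 192.9° × π/180 = 3.367 rad.
e^{μβ} = e^{0.33×3.367} = 3.037.
T₂ = T₁ · e^{μβ} = 1532 × 3.037 = 4650 N.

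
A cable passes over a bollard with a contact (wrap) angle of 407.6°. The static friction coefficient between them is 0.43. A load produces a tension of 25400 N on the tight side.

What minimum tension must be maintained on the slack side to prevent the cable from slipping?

T_min ≈ 1190 N

Capstan equation at impending slip: T_tight/T_slack = e^{μβ}.
β = 407.6° = 7.114 rad; e^{μβ} = e^{0.43×7.114} = 21.31.
T_slack = T_tight / e^{μβ} = 25400 / 21.31 = 1190 N.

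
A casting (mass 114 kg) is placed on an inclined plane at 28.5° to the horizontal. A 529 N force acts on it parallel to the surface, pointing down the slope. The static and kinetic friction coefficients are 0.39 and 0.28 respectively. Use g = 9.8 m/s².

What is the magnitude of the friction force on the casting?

f ≈ 275 N (up the incline)

The normal reaction is N = m g cos θ = 981.8 N.
Parallel to the incline, ΣF = 0 gives f = m g sin θ + P = 533.1 + 529 = 1062 N (up-slope positive).
Static friction can supply at most μ_s N = 382.9 N.
Since |1062| > 382.9 N, static friction cannot hold it; the casting slides down the incline and kinetic friction applies: f = μ_k N = 0.28 × 981.8 = 275 N.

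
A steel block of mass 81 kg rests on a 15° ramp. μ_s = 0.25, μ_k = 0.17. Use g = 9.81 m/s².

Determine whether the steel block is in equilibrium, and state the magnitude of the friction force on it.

N = m g cos θ = 768 N.
Down-slope weight component: m g sin θ = 206 N.
μ_s N = 192 N.
206 > 192 N, so it slides; kinetic friction f = μ_k N = 0.17×768 = 130 N.

f ≈ 130 N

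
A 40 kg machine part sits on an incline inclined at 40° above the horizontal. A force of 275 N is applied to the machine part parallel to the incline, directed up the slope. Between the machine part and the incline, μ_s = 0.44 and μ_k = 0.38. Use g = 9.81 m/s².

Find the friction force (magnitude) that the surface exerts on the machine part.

f ≈ 22.8 N (down the incline)

The normal reaction is N = m g cos θ = 300.6 N.
The friction needed for equilibrium is m g sin θ − P = 252.2 − 275 = -22.77 N, measured positive up-slope.
Maximum static friction available: μ_s N = 0.44 × 300.6 = 132.3 N.
Since |-22.77| ≤ 132.3 N, no slip — friction simply equals what equilibrium demands.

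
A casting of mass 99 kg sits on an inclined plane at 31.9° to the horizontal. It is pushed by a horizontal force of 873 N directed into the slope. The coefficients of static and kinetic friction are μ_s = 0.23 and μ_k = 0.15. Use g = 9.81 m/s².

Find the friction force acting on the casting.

f ≈ 228 N (down the incline)

Normal direction: N = m g cos θ + P sin θ = 1286 N.
Parallel to the incline: P cos θ − m g sin θ = 741.2 − 513.2 = 227.9 N; the friction needed to balance this is 227.9 N acting down the slope.
Maximum static friction: μ_s N = 0.23 × 1286 = 295.7 N.
Since 227.9 N is within the 295.7 N limit, the casting stays put and friction is exactly 228 N.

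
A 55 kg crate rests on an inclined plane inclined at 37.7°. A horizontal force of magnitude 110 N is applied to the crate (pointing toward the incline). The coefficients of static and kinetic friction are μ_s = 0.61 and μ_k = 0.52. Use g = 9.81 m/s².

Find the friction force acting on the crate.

Normal direction: N = m g cos θ + P sin θ = 494.2 N.
Along the incline, the net driving force (taking up-slope positive) is P cos θ − m g sin θ = 87.03 − 329.9 = -242.9 N, so equilibrium requires friction f = 242.9 N (up-slope).
The limit of static friction is μ_s N = 301.4 N.
|f_req| = 242.9 ≤ 301.4 N → the crate is in equilibrium; friction equals the required value.

f ≈ 243 N (up the incline)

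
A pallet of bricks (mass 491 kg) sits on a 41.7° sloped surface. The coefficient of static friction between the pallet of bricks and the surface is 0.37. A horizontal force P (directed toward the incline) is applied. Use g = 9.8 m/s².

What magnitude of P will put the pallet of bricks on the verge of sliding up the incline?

P ≈ 9050 N

At impending motion up the slope, friction acts down-slope at its limit: f = μ_s N.
Perpendicular to the incline: N = m g cos θ + P sin θ.
Along the incline: P cos θ = m g sin θ + μ_s N = m g sin θ + μ_s (m g cos θ + P sin θ).
Solving, P (cos θ − μ_s sin θ) = m g (sin θ + μ_s cos θ), so P = 491×9.8×(sin 41.7° + 0.37 cos 41.7°)/(cos 41.7° − 0.37 sin 41.7°) = 4810×0.9415/0.5005 = 9050 N.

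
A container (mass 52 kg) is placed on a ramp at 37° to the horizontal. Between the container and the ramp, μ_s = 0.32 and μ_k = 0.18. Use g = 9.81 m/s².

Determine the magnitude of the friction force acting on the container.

f ≈ 73.3 N (up the incline)

Perpendicular to the surface, N = m g cos θ = 52·9.81·cos 37° = 407.4 N.
For equilibrium along the incline, friction must balance the weight component: f = m g sin θ = 307 N up the slope.
The static-friction ceiling is μ_s N = 0.32 × 407.4 = 130.4 N.
Since |307| > 130.4 N, static friction cannot hold it; the container slides down the incline and kinetic friction applies: f = μ_k N = 0.18 × 407.4 = 73.3 N.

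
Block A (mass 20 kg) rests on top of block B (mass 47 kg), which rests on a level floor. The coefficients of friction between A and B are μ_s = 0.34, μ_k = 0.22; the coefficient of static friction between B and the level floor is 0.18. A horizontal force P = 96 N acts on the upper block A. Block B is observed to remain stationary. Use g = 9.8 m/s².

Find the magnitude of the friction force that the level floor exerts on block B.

f ≈ 43.1 N

The normal force B exerts on A is simply A's weight, N₁ = 196 N.
Maximum static friction on A from B: μ_s N₁ = 0.34×196 = 66.64 N.
P = 96 N exceeds that limit, so A slips over B and the interface friction becomes kinetic: f₁ = μ_k N₁ = 0.22×196 = 43.1 N.
B experiences an equal 43.1 N forward from A (third law). B is in equilibrium, so the floor supplies f₂ = 43.1 N of static friction (limit μ_s(m_A+m_B)g = 118.2 N, not exceeded).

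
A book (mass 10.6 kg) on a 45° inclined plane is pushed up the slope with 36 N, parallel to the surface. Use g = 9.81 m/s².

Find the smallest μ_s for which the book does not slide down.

μ_s,min ≈ 0.51

N = m g cos θ = 73.53 N.
Friction must make up the shortfall along the incline: f = m g sin θ − P = 73.53 − 36 = 37.53 N.
At the threshold f = μ_s N, so μ_s,min = 37.53/73.53 = 0.51.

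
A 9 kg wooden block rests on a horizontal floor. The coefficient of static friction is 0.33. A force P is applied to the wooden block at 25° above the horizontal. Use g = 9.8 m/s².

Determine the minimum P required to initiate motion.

N = m g − P sin α (the pull lifts the wooden block).
At impending slip, P cos α = μ_s N = μ_s (m g − P sin α).
Solving: P (cos α + μ_s sin α) = μ_s m g → P = 0.33×88.2/(cos 25° + 0.33 sin 25°) = 29.1/1.046 = 27.8 N.

P ≈ 27.8 N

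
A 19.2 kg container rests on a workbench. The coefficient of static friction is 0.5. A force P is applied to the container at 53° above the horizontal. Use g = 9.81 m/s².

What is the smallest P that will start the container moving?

P ≈ 94.1 N

N = m g − P sin α (the pull lifts the container).
At impending slip, P cos α = μ_s N = μ_s (m g − P sin α).
Solving: P (cos α + μ_s sin α) = μ_s m g → P = 0.5×188/(cos 53° + 0.5 sin 53°) = 94.2/1.001 = 94.1 N.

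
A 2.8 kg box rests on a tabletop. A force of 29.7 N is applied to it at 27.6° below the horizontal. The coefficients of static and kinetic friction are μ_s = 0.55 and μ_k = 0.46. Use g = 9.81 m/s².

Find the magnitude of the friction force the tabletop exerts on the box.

N = m g + P sin α = 27.47 + 29.7×sin 27.6° = 41.23 N.
The horizontal driving force is P cos α = 26.32 N, so equilibrium needs friction f = 26.32 N.
μ_s N = 0.55 × 41.23 = 22.68 N.
The required friction exceeds μ_s N, so the box moves and f = μ_k N = 19 N.

f ≈ 19 N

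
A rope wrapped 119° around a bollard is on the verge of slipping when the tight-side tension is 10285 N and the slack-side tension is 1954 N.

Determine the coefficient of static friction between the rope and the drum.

μ ≈ 0.8

T₂/T₁ = e^{μβ} → μ = ln(T₂/T₁)/β.
β = 119° = 2.077 rad.
μ = ln(10285/1954)/2.077 = ln(5.264)/2.077 = 0.8.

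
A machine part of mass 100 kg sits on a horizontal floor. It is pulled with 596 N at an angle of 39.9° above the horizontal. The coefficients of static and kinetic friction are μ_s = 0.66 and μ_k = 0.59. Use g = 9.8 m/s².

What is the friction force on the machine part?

The vertical component of P reduces the normal force: N = m g − P sin α = 980 − 382.3 = 597.7 N.
For equilibrium, f = P cos α = 596×cos 39.9° = 457.2 N.
The static-friction limit is μ_s N = 394.5 N.
457.2 > 394.5 N → the machine part slides; f = μ_k N = 0.59×597.7 = 353 N.

f ≈ 353 N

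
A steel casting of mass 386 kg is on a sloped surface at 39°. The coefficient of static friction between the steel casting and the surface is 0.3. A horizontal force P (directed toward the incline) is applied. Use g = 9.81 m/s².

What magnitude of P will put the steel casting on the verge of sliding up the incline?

P ≈ 5550 N

At impending motion up the slope, friction acts down-slope at its limit: f = μ_s N.
Perpendicular to the incline: N = m g cos θ + P sin θ.
Along the incline: P cos θ = m g sin θ + μ_s N = m g sin θ + μ_s (m g cos θ + P sin θ).
Solving, P (cos θ − μ_s sin θ) = m g (sin θ + μ_s cos θ), so P = 386×9.81×(sin 39° + 0.3 cos 39°)/(cos 39° − 0.3 sin 39°) = 3790×0.8625/0.5883 = 5550 N.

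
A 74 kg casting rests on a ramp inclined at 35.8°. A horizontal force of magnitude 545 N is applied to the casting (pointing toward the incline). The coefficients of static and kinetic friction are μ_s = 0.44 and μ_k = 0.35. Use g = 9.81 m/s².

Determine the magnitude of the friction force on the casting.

The horizontal push has a component P sin θ into the surface, so N = m g cos θ + P sin θ = 588.8 + 318.8 = 907.6 N.
Parallel to the incline: P cos θ − m g sin θ = 442 − 424.6 = 17.39 N; the friction needed to balance this is 17.39 N acting down the slope.
The limit of static friction is μ_s N = 399.3 N.
Since 17.39 N is within the 399.3 N limit, the casting stays put and friction is exactly 17.4 N.

f ≈ 17.4 N (down the incline)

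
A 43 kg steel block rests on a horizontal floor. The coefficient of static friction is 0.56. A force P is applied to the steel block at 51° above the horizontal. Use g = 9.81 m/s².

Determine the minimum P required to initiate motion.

N = m g − P sin α (the pull lifts the steel block).
At impending slip, P cos α = μ_s N = μ_s (m g − P sin α).
Solving: P (cos α + μ_s sin α) = μ_s m g → P = 0.56×422/(cos 51° + 0.56 sin 51°) = 236/1.065 = 222 N.

P ≈ 222 N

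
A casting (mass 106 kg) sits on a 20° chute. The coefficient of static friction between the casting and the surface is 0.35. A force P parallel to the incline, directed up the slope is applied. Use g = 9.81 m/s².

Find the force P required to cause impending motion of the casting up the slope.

At impending motion up the slope, friction acts down-slope at its limit: f = μ_s N.
P is parallel to the surface, so N = m g cos θ = 977 N.
Along the incline: P = m g sin θ + μ_s N = 356 + 0.35×977 = 698 N.

P ≈ 698 N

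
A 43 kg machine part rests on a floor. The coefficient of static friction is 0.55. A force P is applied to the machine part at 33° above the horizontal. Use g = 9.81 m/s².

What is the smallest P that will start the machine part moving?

P ≈ 204 N

N = m g − P sin α (the pull lifts the machine part).
At impending slip, P cos α = μ_s N = μ_s (m g − P sin α).
Solving: P (cos α + μ_s sin α) = μ_s m g → P = 0.55×422/(cos 33° + 0.55 sin 33°) = 232/1.138 = 204 N.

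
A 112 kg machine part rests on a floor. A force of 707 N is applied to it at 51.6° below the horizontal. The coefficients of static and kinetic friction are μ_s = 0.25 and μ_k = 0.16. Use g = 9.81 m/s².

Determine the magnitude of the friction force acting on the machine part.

f ≈ 264 N

N = m g + P sin α = 1099 + 707×sin 51.6° = 1653 N.
Horizontally, friction must balance P cos α = 439.2 N.
The static-friction limit is μ_s N = 413.2 N.
The required friction exceeds μ_s N, so the machine part moves and f = μ_k N = 264 N.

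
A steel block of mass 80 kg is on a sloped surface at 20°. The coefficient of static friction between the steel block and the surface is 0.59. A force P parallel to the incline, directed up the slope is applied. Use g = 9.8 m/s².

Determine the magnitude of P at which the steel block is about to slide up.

P ≈ 703 N

At impending motion up the slope, friction acts down-slope at its limit: f = μ_s N.
P is parallel to the surface, so N = m g cos θ = 737 N.
Along the incline: P = m g sin θ + μ_s N = 268 + 0.59×737 = 703 N.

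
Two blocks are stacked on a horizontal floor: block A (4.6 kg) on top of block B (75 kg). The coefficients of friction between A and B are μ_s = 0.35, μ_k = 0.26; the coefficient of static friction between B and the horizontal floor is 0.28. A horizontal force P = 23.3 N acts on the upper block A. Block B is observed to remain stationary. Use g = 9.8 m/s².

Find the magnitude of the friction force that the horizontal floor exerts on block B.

Between the blocks, N₁ = m_A g = 45.08 N.
So the A–B interface can sustain at most μ_s N₁ = 15.78 N of static friction.
P = 23.3 N exceeds that limit, so A slips over B and the interface friction becomes kinetic: f₁ = μ_k N₁ = 0.26×45.08 = 11.7 N.
By Newton's third law B feels 11.7 N forward from A. With B stationary, the floor's static friction on B balances it: f₂ = 11.7 N (well within μ_s(m_A+m_B)g = 218.4 N).

f ≈ 11.7 N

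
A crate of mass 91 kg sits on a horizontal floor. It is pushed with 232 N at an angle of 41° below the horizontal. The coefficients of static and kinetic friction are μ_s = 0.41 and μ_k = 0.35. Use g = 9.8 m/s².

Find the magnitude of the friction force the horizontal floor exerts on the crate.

Vertical equilibrium gives N = m g + P sin α = 1044 N.
The horizontal driving force is P cos α = 175.1 N, so equilibrium needs friction f = 175.1 N.
μ_s N = 0.41 × 1044 = 428 N.
Since 175.1 N does not exceed the limit, the crate stays at rest and f = 175 N.

f ≈ 175 N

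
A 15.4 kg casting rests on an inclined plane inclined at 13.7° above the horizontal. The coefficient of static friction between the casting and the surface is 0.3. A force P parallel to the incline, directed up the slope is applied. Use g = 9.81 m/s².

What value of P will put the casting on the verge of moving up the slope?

P ≈ 79.8 N

At impending motion up the slope, friction acts down-slope at its limit: f = μ_s N.
P is parallel to the surface, so N = m g cos θ = 147 N.
Along the incline: P = m g sin θ + μ_s N = 35.8 + 0.3×147 = 79.8 N.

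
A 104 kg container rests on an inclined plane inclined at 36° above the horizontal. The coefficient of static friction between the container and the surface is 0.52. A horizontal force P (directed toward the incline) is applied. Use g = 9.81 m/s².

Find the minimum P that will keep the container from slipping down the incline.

The container tends to slide down (tan θ > μ_s), so at the point of impending slip friction acts up-slope at its limit: f = μ_s N.
Perpendicular to the incline: N = m g cos θ + P sin θ.
Along the incline: P cos θ + μ_s N = m g sin θ, i.e. P cos θ + μ_s (m g cos θ + P sin θ) = m g sin θ.
Solving, P (cos θ + μ_s sin θ) = m g (sin θ − μ_s cos θ), so P = 1020×0.1671/1.115 = 153 N.

P_min ≈ 153 N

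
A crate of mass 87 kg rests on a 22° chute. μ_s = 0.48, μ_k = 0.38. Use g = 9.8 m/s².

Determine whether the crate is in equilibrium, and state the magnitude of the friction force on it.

f ≈ 319 N

N = m g cos θ = 791 N.
Down-slope weight component: m g sin θ = 319 N.
μ_s N = 379 N.
319 ≤ 379 N, so it stays put; friction = 319 N.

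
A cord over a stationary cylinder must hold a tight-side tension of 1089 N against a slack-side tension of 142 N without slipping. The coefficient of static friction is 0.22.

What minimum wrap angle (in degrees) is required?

β_min ≈ 531°

T₂/T₁ = e^{μβ} → β = ln(T₂/T₁)/μ.
β = ln(1089/142)/0.22 = 2.037/0.22 = 9.26 rad.
In degrees: β = 9.26 × 180/π = 531°.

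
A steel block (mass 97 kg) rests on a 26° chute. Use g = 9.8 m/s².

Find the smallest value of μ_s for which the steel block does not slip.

At the slip threshold m g sin θ = μ_s m g cos θ, so μ_s,min = tan θ.
μ_s,min = tan 26° = 0.488.

μ_s,min ≈ 0.488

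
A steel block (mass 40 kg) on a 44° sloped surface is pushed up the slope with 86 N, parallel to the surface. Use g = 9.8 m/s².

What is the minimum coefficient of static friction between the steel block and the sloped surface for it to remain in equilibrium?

N = m g cos θ = 282 N.
Friction must make up the shortfall along the incline: f = m g sin θ − P = 272.3 − 86 = 186.3 N.
At the threshold f = μ_s N, so μ_s,min = 186.3/282 = 0.661.

μ_s,min ≈ 0.661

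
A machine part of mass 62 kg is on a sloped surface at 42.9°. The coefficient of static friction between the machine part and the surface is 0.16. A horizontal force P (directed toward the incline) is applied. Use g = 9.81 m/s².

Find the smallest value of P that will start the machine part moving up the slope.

At impending motion up the slope, friction acts down-slope at its limit: f = μ_s N.
Perpendicular to the incline: N = m g cos θ + P sin θ.
Along the incline: P cos θ = m g sin θ + μ_s N = m g sin θ + μ_s (m g cos θ + P sin θ).
Solving, P (cos θ − μ_s sin θ) = m g (sin θ + μ_s cos θ), so P = 62×9.81×(sin 42.9° + 0.16 cos 42.9°)/(cos 42.9° − 0.16 sin 42.9°) = 608×0.7979/0.6236 = 778 N.

P ≈ 778 N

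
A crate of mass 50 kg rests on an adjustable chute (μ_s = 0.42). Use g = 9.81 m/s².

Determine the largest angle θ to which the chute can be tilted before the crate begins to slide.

θ_max ≈ 22.8°

At the slip threshold, m g sin θ = μ_s · m g cos θ, so tan θ = μ_s.
θ_max = arctan(0.42) = 22.8°.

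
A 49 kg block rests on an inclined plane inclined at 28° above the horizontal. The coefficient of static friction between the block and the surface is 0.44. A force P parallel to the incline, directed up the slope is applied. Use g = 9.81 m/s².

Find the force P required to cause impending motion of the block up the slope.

At impending motion up the slope, friction acts down-slope at its limit: f = μ_s N.
P is parallel to the surface, so N = m g cos θ = 424 N.
Along the incline: P = m g sin θ + μ_s N = 226 + 0.44×424 = 412 N.

P ≈ 412 N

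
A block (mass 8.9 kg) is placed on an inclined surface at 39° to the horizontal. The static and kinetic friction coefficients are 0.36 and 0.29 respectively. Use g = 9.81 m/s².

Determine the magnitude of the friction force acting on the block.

f ≈ 19.7 N (up the incline)

Normal force: N = m g cos θ = 8.9 × 9.81 × cos 39° = 67.85 N.
Along the slope the weight component is m g sin θ = 54.95 N; friction must supply exactly this, acting up-slope.
Static friction can supply at most μ_s N = 24.43 N.
Since |54.95| > 24.43 N, static friction cannot hold it; the block slides down the incline and kinetic friction applies: f = μ_k N = 0.29 × 67.85 = 19.7 N.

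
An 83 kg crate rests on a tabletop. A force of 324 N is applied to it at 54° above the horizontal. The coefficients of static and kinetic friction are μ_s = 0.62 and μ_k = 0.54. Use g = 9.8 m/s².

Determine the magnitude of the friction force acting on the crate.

f ≈ 190 N

The vertical component of P reduces the normal force: N = m g − P sin α = 813.4 − 262.1 = 551.3 N.
For equilibrium, f = P cos α = 324×cos 54° = 190.4 N.
The static-friction limit is μ_s N = 341.8 N.
190.4 ≤ 341.8 N → static; friction equals the required 190 N.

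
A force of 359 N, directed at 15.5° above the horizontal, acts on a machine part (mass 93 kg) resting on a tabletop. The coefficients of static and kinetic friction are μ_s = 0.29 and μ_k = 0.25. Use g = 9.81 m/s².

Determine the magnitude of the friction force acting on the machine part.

f ≈ 204 N

Vertical equilibrium gives N = m g − P sin α = 816.4 N.
The horizontal driving force is P cos α = 345.9 N, so equilibrium needs friction f = 345.9 N.
μ_s N = 0.29 × 816.4 = 236.8 N.
The required friction exceeds μ_s N, so the machine part moves and f = μ_k N = 204 N.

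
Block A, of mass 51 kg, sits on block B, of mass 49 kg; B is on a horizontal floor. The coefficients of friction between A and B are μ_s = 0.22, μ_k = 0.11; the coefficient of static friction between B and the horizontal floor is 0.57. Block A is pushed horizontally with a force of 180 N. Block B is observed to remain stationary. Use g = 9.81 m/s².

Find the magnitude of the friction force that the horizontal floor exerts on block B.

f ≈ 55 N

Normal force at the A–B interface: N₁ = m_A g = 500.3 N.
Maximum static friction on A from B: μ_s N₁ = 0.22×500.3 = 110.1 N.
Since P = 180 N > 110.1 N, A slides on B; the A–B friction is kinetic: f₁ = μ_k N₁ = 0.11×500.3 = 55 N.
By Newton's third law B feels 55 N forward from A. With B stationary, the floor's static friction on B balances it: f₂ = 55 N (well within μ_s(m_A+m_B)g = 559.2 N).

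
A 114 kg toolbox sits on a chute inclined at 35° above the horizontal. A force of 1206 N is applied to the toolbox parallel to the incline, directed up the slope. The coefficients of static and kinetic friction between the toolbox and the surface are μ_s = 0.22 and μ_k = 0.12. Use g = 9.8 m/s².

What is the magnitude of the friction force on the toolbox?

Perpendicular to the surface, N = m g cos θ = 114·9.8·cos 35° = 915.2 N.
Parallel to the incline, ΣF = 0 gives f = m g sin θ − P = 640.8 − 1206 = -565.2 N (up-slope positive).
The static-friction ceiling is μ_s N = 0.22 × 915.2 = 201.3 N.
Since |-565.2| > 201.3 N, static friction cannot hold it; the toolbox slides up the incline and kinetic friction applies: f = μ_k N = 0.12 × 915.2 = 110 N.

f ≈ 110 N (down the incline)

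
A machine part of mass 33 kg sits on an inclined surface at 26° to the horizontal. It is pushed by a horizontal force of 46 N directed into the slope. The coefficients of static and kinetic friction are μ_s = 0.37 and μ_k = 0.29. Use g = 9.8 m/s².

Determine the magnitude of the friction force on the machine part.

The horizontal push has a component P sin θ into the surface, so N = m g cos θ + P sin θ = 290.7 + 20.17 = 310.8 N.
Parallel to the incline: P cos θ − m g sin θ = 41.34 − 141.8 = -100.4 N; the friction needed to balance this is 100.4 N acting up the slope.
The limit of static friction is μ_s N = 115 N.
|f_req| = 100.4 ≤ 115 N → the machine part is in equilibrium; friction equals the required value.

f ≈ 100 N (up the incline)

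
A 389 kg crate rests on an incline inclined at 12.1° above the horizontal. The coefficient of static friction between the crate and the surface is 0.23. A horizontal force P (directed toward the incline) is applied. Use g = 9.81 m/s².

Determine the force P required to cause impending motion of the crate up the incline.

P ≈ 1780 N

At impending motion up the slope, friction acts down-slope at its limit: f = μ_s N.
Perpendicular to the incline: N = m g cos θ + P sin θ.
Along the incline: P cos θ = m g sin θ + μ_s N = m g sin θ + μ_s (m g cos θ + P sin θ).
Solving, P (cos θ − μ_s sin θ) = m g (sin θ + μ_s cos θ), so P = 389×9.81×(sin 12.1° + 0.23 cos 12.1°)/(cos 12.1° − 0.23 sin 12.1°) = 3820×0.4345/0.9296 = 1780 N.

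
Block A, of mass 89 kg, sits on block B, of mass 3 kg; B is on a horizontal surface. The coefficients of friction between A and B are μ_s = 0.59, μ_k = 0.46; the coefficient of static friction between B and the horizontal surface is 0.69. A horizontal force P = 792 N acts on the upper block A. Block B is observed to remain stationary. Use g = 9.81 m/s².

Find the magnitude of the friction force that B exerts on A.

Between the blocks, N₁ = m_A g = 873.1 N.
So the A–B interface can sustain at most μ_s N₁ = 515.1 N of static friction.
Since P = 792 N > 515.1 N, A slides on B; the A–B friction is kinetic: f₁ = μ_k N₁ = 0.46×873.1 = 402 N.
By Newton's third law B feels 402 N forward from A. With B stationary, the floor's static friction on B balances it: f₂ = 402 N (well within μ_s(m_A+m_B)g = 622.7 N).

f ≈ 402 N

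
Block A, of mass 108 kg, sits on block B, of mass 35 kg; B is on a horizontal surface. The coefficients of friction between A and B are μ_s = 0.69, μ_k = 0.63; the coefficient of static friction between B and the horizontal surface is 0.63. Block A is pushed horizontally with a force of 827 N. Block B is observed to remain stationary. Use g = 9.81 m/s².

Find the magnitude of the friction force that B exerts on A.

The normal force B exerts on A is simply A's weight, N₁ = 1059 N.
Maximum static friction on A from B: μ_s N₁ = 0.69×1059 = 731 N.
Since P = 827 N > 731 N, A slides on B; the A–B friction is kinetic: f₁ = μ_k N₁ = 0.63×1059 = 667 N.
B experiences an equal 667 N forward from A (third law). B is in equilibrium, so the floor supplies f₂ = 667 N of static friction (limit μ_s(m_A+m_B)g = 883.8 N, not exceeded).

f ≈ 667 N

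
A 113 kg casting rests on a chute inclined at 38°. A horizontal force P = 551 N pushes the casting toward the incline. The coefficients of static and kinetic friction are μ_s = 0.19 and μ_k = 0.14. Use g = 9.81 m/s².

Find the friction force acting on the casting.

f ≈ 170 N (up the incline)

The horizontal push has a component P sin θ into the surface, so N = m g cos θ + P sin θ = 873.5 + 339.2 = 1213 N.
Along the incline, the net driving force (taking up-slope positive) is P cos θ − m g sin θ = 434.2 − 682.5 = -248.3 N, so equilibrium requires friction f = 248.3 N (up-slope).
Maximum static friction: μ_s N = 0.19 × 1213 = 230.4 N.
|f_req| = 248.3 > 230.4 N → the casting slides down the incline; f = μ_k N = 0.14 × 1213 = 170 N.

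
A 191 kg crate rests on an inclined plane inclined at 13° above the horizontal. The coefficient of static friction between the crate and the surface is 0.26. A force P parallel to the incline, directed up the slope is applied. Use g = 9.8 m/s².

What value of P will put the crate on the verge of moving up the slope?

At impending motion up the slope, friction acts down-slope at its limit: f = μ_s N.
P is parallel to the surface, so N = m g cos θ = 1820 N.
Along the incline: P = m g sin θ + μ_s N = 421 + 0.26×1820 = 895 N.

P ≈ 895 N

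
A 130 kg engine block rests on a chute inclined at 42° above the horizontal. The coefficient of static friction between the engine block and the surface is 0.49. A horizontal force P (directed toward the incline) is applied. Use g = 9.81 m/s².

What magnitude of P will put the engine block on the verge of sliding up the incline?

At impending motion up the slope, friction acts down-slope at its limit: f = μ_s N.
Perpendicular to the incline: N = m g cos θ + P sin θ.
Along the incline: P cos θ = m g sin θ + μ_s N = m g sin θ + μ_s (m g cos θ + P sin θ).
Solving, P (cos θ − μ_s sin θ) = m g (sin θ + μ_s cos θ), so P = 130×9.81×(sin 42° + 0.49 cos 42°)/(cos 42° − 0.49 sin 42°) = 1280×1.033/0.4153 = 3170 N.

P ≈ 3170 N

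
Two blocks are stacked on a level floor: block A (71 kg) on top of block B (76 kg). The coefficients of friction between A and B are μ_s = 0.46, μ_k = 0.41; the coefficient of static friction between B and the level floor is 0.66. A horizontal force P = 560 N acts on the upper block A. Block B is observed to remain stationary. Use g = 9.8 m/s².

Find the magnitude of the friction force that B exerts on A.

The normal force B exerts on A is simply A's weight, N₁ = 695.8 N.
Maximum static friction on A from B: μ_s N₁ = 0.46×695.8 = 320.1 N.
P = 560 N exceeds that limit, so A slips over B and the interface friction becomes kinetic: f₁ = μ_k N₁ = 0.41×695.8 = 285 N.
By Newton's third law B feels 285 N forward from A. With B stationary, the floor's static friction on B balances it: f₂ = 285 N (well within μ_s(m_A+m_B)g = 950.8 N).

f ≈ 285 N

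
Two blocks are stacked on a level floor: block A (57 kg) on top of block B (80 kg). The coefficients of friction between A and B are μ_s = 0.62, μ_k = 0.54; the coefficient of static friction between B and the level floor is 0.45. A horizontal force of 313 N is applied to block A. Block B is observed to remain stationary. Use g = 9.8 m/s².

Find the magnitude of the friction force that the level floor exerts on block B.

Between the blocks, N₁ = m_A g = 558.6 N.
Maximum static friction on A from B: μ_s N₁ = 0.62×558.6 = 346.3 N.
Since P = 313 N ≤ 346.3 N, A does not slip on B; friction on A equals P = 313 N.
B experiences an equal 313 N forward from A (third law). B is in equilibrium, so the floor supplies f₂ = 313 N of static friction (limit μ_s(m_A+m_B)g = 604.2 N, not exceeded).

f ≈ 313 N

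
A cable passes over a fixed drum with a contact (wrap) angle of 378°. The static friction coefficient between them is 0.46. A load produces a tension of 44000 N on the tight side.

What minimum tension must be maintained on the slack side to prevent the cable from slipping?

T_min ≈ 2120 N

Capstan equation at impending slip: T_tight/T_slack = e^{μβ}.
β = 378° = 6.597 rad; e^{μβ} = e^{0.46×6.597} = 20.8.
T_slack = T_tight / e^{μβ} = 44000 / 20.8 = 2120 N.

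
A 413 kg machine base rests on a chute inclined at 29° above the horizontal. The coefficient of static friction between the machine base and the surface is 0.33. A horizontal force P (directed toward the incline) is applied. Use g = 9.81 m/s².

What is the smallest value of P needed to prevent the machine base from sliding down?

The machine base tends to slide down (tan θ > μ_s), so at the point of impending slip friction acts up-slope at its limit: f = μ_s N.
Perpendicular to the incline: N = m g cos θ + P sin θ.
Along the incline: P cos θ + μ_s N = m g sin θ, i.e. P cos θ + μ_s (m g cos θ + P sin θ) = m g sin θ.
Solving, P (cos θ + μ_s sin θ) = m g (sin θ − μ_s cos θ), so P = 4050×0.1962/1.035 = 768 N.

P_min ≈ 768 N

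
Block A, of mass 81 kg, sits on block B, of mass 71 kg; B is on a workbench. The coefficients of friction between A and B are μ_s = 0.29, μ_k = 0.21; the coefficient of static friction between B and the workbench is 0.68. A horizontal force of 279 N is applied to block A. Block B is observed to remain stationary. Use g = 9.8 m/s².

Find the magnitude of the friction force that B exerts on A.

f ≈ 167 N

Normal force at the A–B interface: N₁ = m_A g = 793.8 N.
Maximum static friction on A from B: μ_s N₁ = 0.29×793.8 = 230.2 N.
Since P = 279 N > 230.2 N, A slides on B; the A–B friction is kinetic: f₁ = μ_k N₁ = 0.21×793.8 = 167 N.
B experiences an equal 167 N forward from A (third law). B is in equilibrium, so the floor supplies f₂ = 167 N of static friction (limit μ_s(m_A+m_B)g = 1013 N, not exceeded).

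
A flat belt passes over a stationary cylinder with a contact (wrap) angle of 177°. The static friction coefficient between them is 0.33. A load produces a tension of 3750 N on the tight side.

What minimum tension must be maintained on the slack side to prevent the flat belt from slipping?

T_min ≈ 1350 N

Capstan equation at impending slip: T_tight/T_slack = e^{μβ}.
β = 177° = 3.089 rad; e^{μβ} = e^{0.33×3.089} = 2.772.
T_slack = T_tight / e^{μβ} = 3750 / 2.772 = 1350 N.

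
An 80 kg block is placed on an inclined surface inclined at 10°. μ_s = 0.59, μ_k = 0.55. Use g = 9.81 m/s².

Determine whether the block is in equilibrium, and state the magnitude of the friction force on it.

f ≈ 136 N

N = m g cos θ = 773 N.
Down-slope weight component: m g sin θ = 136 N.
μ_s N = 456 N.
136 ≤ 456 N, so it stays put; friction = 136 N.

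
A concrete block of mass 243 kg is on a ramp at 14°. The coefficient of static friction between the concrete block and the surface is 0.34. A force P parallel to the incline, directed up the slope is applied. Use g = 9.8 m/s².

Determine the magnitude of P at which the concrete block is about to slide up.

P ≈ 1360 N

At impending motion up the slope, friction acts down-slope at its limit: f = μ_s N.
P is parallel to the surface, so N = m g cos θ = 2310 N.
Along the incline: P = m g sin θ + μ_s N = 576 + 0.34×2310 = 1360 N.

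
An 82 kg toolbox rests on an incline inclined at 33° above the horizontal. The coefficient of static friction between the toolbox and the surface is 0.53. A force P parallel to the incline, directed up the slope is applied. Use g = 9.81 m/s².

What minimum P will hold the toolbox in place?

The toolbox tends to slide down (tan θ > μ_s), so at the point of impending slip friction acts up-slope at its limit: f = μ_s N.
P is parallel to the surface, so N = m g cos θ = 675 N.
Along the incline: P + μ_s N = m g sin θ, so P = 438 − 0.53×675 = 80.6 N.

P_min ≈ 80.6 N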